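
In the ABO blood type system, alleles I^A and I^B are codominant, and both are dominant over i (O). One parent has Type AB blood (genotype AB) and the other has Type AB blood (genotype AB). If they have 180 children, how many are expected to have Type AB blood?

Cross: AB × AB
Possible offspring genotypes: 1 AA, 2 AB, 1 BB
Blood type counts: 1 Type A, 2 Type AB, 1 Type B
Probability of Type AB: 2/4 = 1/2
Expected count = 1/2 × 180 = 90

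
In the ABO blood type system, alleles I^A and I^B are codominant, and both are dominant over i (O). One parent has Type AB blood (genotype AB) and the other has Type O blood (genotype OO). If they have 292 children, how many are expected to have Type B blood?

Cross: AB × OO
Possible offspring genotypes: 2 AO, 2 BO
Blood type counts: 2 Type A, 2 Type B
Probability of Type B: 2/4 = 1/2
Expected count = 1/2 × 292 = 146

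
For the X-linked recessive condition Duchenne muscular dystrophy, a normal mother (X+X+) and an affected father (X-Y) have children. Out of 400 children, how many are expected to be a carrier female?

Cross: X+X+ × X-Y
Offspring: 2 X+X-, 2 X+Y
Probability of a carrier female: 2/4 = 1/2
Expected count = 1/2 × 400 = 200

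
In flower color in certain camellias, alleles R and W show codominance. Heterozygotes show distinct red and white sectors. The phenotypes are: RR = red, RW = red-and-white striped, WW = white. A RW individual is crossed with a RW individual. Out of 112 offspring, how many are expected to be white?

Punnett square for RW × RW:
Offspring genotypes: 1 RR, 2 RW, 1 WW
Phenotype counts: 1 red, 2 red-and-white striped, 1 white
white: 1 out of 4 → fraction 1/4
Expected count = 1/4 × 112 = 28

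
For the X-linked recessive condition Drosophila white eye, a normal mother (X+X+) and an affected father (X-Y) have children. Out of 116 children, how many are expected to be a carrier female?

Cross: X+X+ × X-Y
Offspring: 2 X+X-, 2 X+Y
Probability of a carrier female: 2/4 = 1/2
Expected count = 1/2 × 116 = 58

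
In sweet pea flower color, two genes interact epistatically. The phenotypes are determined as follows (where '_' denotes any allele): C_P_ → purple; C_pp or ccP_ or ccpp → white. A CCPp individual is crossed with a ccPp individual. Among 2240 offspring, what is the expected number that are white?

Cross: CCPp × ccPp — consider each gene separately:
C gene: CC × cc → 4 Cc → 4 C_ (out of 4)
P gene: Pp × Pp → 1 PP, 2 Pp, 1 pp → 3 P_ : 1 pp (out of 4)
Genotype classes (out of 4 × 4 = 16): C_P_ = 4×3 = 12; C_pp = 4×1 = 4
Apply the phenotype rules: C_P_ (12) → purple; C_pp (4) → white
Phenotype counts (out of 16): 12 purple, 4 white
white: 4 out of 16 → fraction 1/4
Expected count = 1/4 × 2240 = 560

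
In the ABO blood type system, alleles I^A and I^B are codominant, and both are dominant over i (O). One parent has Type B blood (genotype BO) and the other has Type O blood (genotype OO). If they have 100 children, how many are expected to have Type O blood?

Cross: BO × OO
Possible offspring genotypes: 2 BO, 2 OO
Blood type counts: 2 Type B, 2 Type O
Probability of Type O: 2/4 = 1/2
Expected count = 1/2 × 100 = 50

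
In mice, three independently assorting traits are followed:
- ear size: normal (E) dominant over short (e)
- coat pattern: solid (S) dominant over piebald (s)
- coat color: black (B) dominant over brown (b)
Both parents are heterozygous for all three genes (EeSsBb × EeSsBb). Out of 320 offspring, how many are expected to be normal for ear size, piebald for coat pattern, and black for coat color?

Trihybrid cross: EeSsBb × EeSsBb
Each trait segregates independently with a 3:1 phenotypic ratio, so each gene contributes 3/4 (dominant) or 1/4 (recessive).
Target: normal (ear size), piebald (coat pattern), black (coat color)
Probability = product of independent per-trait probabilities
= 3/4 × 1/4 × 3/4 = 9/64
Expected count = 9/64 × 320 = 45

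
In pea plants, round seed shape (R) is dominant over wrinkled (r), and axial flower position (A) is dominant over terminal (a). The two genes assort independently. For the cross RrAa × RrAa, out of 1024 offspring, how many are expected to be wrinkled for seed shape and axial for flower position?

Dihybrid cross RrAa × RrAa — consider each gene separately:
seed shape: Rr × Rr → 1 RR, 2 Rr, 1 rr → 3 R_ : 1 rr (out of 4)
flower position: Aa × Aa → 1 AA, 2 Aa, 1 aa → 3 A_ : 1 aa (out of 4)
Looking for: wrinkled (rr) and axial (A_)
P(wrinkled) = 1/4, P(axial) = 3/4
P(both) = 1/4 × 3/4 = 3/16
Expected count = 3/16 × 1024 = 192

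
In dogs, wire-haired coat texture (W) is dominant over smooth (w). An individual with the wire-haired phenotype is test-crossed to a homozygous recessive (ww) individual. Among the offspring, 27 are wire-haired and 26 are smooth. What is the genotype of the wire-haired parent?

Test cross: ? × ww
Offspring: 27 wire-haired, 26 smooth — approximately 1:1.
A 1:1 ratio in a test cross indicates the unknown parent is heterozygous (Ww).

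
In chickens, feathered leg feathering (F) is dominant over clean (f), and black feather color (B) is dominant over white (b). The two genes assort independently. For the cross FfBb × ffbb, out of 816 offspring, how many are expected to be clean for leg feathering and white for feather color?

Dihybrid cross FfBb × ffbb — consider each gene separately:
leg feathering: Ff × ff → 2 Ff, 2 ff → 2 F_ : 2 ff (out of 4)
feather color: Bb × bb → 2 Bb, 2 bb → 2 B_ : 2 bb (out of 4)
Looking for: clean (ff) and white (bb)
P(clean) = 2/4, P(white) = 2/4
P(both) = 2/4 × 2/4 = 4/16 = 1/4
Expected count = 1/4 × 816 = 204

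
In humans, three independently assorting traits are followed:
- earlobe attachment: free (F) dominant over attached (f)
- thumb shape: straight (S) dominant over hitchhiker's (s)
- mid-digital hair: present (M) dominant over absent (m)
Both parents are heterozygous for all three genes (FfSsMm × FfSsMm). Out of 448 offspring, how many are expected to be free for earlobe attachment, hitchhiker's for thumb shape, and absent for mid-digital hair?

Trihybrid cross: FfSsMm × FfSsMm
Each trait segregates independently with a 3:1 phenotypic ratio, so each gene contributes 3/4 (dominant) or 1/4 (recessive).
Target: free (earlobe attachment), hitchhiker's (thumb shape), absent (mid-digital hair)
Probability = product of independent per-trait probabilities
= 3/4 × 1/4 × 1/4 = 3/64
Expected count = 3/64 × 448 = 21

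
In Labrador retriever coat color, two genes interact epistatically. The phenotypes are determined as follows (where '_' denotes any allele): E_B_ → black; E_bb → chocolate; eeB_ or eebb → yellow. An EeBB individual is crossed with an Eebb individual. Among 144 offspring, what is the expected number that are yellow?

Cross: EeBB × Eebb — consider each gene separately:
E gene: Ee × Ee → 1 EE, 2 Ee, 1 ee → 3 E_ : 1 ee (out of 4)
B gene: BB × bb → 4 Bb → 4 B_ (out of 4)
Genotype classes (out of 4 × 4 = 16): E_B_ = 3×4 = 12; eeB_ = 1×4 = 4
Apply the phenotype rules: E_B_ (12) → black; eeB_ (4) → yellow
Phenotype counts (out of 16): 12 black, 4 yellow
yellow: 4 out of 16 → fraction 1/4
Expected count = 1/4 × 144 = 36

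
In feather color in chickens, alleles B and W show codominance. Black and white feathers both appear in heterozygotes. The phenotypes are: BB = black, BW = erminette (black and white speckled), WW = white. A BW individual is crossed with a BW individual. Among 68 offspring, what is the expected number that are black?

Punnett square for BW × BW:
Offspring genotypes: 1 BB, 2 BW, 1 WW
Phenotype counts: 1 black, 2 erminette (black and white speckled), 1 white
black: 1 out of 4 → fraction 1/4
Expected count = 1/4 × 68 = 17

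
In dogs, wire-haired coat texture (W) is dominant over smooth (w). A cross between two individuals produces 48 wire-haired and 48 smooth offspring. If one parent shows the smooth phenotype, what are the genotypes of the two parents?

Observed offspring: 48 wire-haired, 48 smooth
The observed ratio simplifies to 1:1. One parent shows smooth, so its genotype must be ww. A 1:1 offspring split requires the other parent to be heterozygous (Ww).
Parent genotypes: ww × Ww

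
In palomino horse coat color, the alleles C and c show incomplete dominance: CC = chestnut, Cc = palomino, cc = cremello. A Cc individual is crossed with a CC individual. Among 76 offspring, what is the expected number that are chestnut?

Punnett square for Cc × CC:
Offspring genotypes: 2 CC, 2 Cc
Phenotype counts: 2 chestnut, 2 palomino
chestnut: 2 out of 4 → fraction 1/2
Expected count = 1/2 × 76 = 38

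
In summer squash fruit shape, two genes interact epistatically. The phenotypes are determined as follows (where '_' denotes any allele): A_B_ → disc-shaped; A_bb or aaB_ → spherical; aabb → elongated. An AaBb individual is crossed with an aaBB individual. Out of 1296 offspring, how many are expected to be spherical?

Cross: AaBb × aaBB — consider each gene separately:
A gene: Aa × aa → 2 Aa, 2 aa → 2 A_ : 2 aa (out of 4)
B gene: Bb × BB → 2 BB, 2 Bb → 4 B_ (out of 4)
Genotype classes (out of 4 × 4 = 16): A_B_ = 2×4 = 8; aaB_ = 2×4 = 8
Apply the phenotype rules: A_B_ (8) → disc-shaped; aaB_ (8) → spherical
Phenotype counts (out of 16): 8 disc-shaped, 8 spherical
spherical: 8 out of 16 → fraction 1/2
Expected count = 1/2 × 1296 = 648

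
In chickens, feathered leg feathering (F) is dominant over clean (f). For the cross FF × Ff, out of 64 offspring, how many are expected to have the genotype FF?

Punnett square for FF × Ff:
Offspring genotypes: 2 FF, 2 Ff
Total offspring: 4
Count with target: 2
Probability: 2/4 = 1/2
Expected count = 1/2 × 64 = 32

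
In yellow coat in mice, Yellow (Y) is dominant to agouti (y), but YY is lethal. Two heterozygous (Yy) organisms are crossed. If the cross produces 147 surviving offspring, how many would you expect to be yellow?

Cross: Yy × Yy
Punnett square offspring (before lethality): 1 YY, 2 Yy, 1 yy
The YY genotype is lethal (embryos die); surviving offspring: 2 Yy, 1 yy
yellow: 2 out of 3 → fraction 2/3
Expected count = 2/3 × 147 = 98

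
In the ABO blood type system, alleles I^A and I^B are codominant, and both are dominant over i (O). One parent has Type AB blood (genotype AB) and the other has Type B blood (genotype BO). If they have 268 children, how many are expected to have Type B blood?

Cross: AB × BO
Possible offspring genotypes: 1 AB, 1 AO, 1 BB, 1 BO
Blood type counts: 1 Type AB, 1 Type A, 2 Type B
Probability of Type B: 2/4 = 1/2
Expected count = 1/2 × 268 = 134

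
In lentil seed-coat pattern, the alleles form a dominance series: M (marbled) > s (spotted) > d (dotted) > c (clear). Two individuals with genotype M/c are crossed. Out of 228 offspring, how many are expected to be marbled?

Cross: M/c × M/c
Allele dominance: M > s > d > c
Offspring genotypes: 1 M/M, 2 M/c, 1 c/c
Phenotype counts: 3 marbled, 1 clear
marbled: 3 out of 4 → fraction 3/4
Expected count = 3/4 × 228 = 171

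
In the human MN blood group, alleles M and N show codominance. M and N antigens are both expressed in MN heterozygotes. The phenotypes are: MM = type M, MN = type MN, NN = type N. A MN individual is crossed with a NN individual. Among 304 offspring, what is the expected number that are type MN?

Punnett square for MN × NN:
Offspring genotypes: 2 MN, 2 NN
Phenotype counts: 2 type MN, 2 type N
type MN: 2 out of 4 → fraction 1/2
Expected count = 1/2 × 304 = 152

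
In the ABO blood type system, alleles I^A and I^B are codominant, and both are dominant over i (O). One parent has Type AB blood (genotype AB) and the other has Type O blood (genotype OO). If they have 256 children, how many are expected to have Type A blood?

Cross: AB × OO
Possible offspring genotypes: 2 AO, 2 BO
Blood type counts: 2 Type A, 2 Type B
Probability of Type A: 2/4 = 1/2
Expected count = 1/2 × 256 = 128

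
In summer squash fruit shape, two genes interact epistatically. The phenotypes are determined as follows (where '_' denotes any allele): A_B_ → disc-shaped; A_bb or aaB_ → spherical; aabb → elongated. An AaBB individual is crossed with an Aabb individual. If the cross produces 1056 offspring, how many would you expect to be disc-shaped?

Cross: AaBB × Aabb — consider each gene separately:
A gene: Aa × Aa → 1 AA, 2 Aa, 1 aa → 3 A_ : 1 aa (out of 4)
B gene: BB × bb → 4 Bb → 4 B_ (out of 4)
Genotype classes (out of 4 × 4 = 16): A_B_ = 3×4 = 12; aaB_ = 1×4 = 4
Apply the phenotype rules: A_B_ (12) → disc-shaped; aaB_ (4) → spherical
Phenotype counts (out of 16): 12 disc-shaped, 4 spherical
disc-shaped: 12 out of 16 → fraction 3/4
Expected count = 3/4 × 1056 = 792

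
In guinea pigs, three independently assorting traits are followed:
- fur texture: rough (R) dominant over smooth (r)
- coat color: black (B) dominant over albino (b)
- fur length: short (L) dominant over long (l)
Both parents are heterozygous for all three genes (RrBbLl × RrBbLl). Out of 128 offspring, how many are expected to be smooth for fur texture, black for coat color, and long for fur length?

Trihybrid cross: RrBbLl × RrBbLl
Each trait segregates independently with a 3:1 phenotypic ratio, so each gene contributes 3/4 (dominant) or 1/4 (recessive).
Target: smooth (fur texture), black (coat color), long (fur length)
Probability = product of independent per-trait probabilities
= 1/4 × 3/4 × 1/4 = 3/64
Expected count = 3/64 × 128 = 6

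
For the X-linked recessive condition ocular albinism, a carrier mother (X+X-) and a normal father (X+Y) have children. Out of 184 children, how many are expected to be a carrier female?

Cross: X+X- × X+Y
Offspring: 1 X+X+, 1 X+Y, 1 X+X-, 1 X-Y
Probability of a carrier female: 1/4
Expected count = 1/4 × 184 = 46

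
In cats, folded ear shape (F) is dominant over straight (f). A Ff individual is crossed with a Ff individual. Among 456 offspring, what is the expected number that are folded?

Punnett square for Ff × Ff:
Offspring genotypes: 1 FF, 2 Ff, 1 ff
folded: 3, straight: 1
folded: 3 out of 4 → fraction 3/4
Expected count = 3/4 × 456 = 342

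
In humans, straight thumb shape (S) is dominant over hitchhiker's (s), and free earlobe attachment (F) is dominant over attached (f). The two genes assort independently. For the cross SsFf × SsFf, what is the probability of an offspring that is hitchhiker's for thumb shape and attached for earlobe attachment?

Dihybrid cross SsFf × SsFf — consider each gene separately:
thumb shape: Ss × Ss → 1 SS, 2 Ss, 1 ss → 3 S_ : 1 ss (out of 4)
earlobe attachment: Ff × Ff → 1 FF, 2 Ff, 1 ff → 3 F_ : 1 ff (out of 4)
Looking for: hitchhiker's (ss) and attached (ff)
P(hitchhiker's) = 1/4, P(attached) = 1/4
P(both) = 1/4 × 1/4 = 1/16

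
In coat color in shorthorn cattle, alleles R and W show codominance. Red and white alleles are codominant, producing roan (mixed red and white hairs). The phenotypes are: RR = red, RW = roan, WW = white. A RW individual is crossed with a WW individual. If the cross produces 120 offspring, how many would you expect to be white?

Punnett square for RW × WW:
Offspring genotypes: 2 RW, 2 WW
Phenotype counts: 2 roan, 2 white
white: 2 out of 4 → fraction 1/2
Expected count = 1/2 × 120 = 60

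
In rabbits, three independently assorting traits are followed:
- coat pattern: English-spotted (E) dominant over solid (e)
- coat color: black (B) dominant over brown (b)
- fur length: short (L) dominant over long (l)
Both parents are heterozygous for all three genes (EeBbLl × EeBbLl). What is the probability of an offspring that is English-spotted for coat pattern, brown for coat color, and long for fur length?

Trihybrid cross: EeBbLl × EeBbLl
Each trait segregates independently with a 3:1 phenotypic ratio, so each gene contributes 3/4 (dominant) or 1/4 (recessive).
Target: English-spotted (coat pattern), brown (coat color), long (fur length)
Probability = product of independent per-trait probabilities
= 3/4 × 1/4 × 1/4 = 3/64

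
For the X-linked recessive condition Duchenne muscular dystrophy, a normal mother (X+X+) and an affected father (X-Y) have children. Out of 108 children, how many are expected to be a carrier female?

Cross: X+X+ × X-Y
Offspring: 2 X+X-, 2 X+Y
Probability of a carrier female: 2/4 = 1/2
Expected count = 1/2 × 108 = 54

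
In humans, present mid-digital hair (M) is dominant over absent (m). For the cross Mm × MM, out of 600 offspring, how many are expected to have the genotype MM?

Punnett square for Mm × MM:
Offspring genotypes: 2 MM, 2 Mm
Total offspring: 4
Count with target: 2
Probability: 2/4 = 1/2
Expected count = 1/2 × 600 = 300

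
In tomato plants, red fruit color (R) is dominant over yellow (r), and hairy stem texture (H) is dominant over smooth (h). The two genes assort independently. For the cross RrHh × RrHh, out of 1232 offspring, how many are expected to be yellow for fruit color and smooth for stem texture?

Dihybrid cross RrHh × RrHh — consider each gene separately:
fruit color: Rr × Rr → 1 RR, 2 Rr, 1 rr → 3 R_ : 1 rr (out of 4)
stem texture: Hh × Hh → 1 HH, 2 Hh, 1 hh → 3 H_ : 1 hh (out of 4)
Looking for: yellow (rr) and smooth (hh)
P(yellow) = 1/4, P(smooth) = 1/4
P(both) = 1/4 × 1/4 = 1/16
Expected count = 1/16 × 1232 = 77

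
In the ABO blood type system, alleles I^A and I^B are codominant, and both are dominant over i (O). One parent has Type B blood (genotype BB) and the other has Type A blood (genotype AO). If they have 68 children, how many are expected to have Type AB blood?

Cross: BB × AO
Possible offspring genotypes: 2 AB, 2 BO
Blood type counts: 2 Type AB, 2 Type B
Probability of Type AB: 2/4 = 1/2
Expected count = 1/2 × 68 = 34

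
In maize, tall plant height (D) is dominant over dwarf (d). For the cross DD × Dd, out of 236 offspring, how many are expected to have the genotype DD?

Punnett square for DD × Dd:
Offspring genotypes: 2 DD, 2 Dd
Total offspring: 4
Count with target: 2
Probability: 2/4 = 1/2
Expected count = 1/2 × 236 = 118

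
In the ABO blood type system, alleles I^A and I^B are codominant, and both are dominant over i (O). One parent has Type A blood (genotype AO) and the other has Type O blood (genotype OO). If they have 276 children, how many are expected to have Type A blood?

Cross: AO × OO
Possible offspring genotypes: 2 AO, 2 OO
Blood type counts: 2 Type A, 2 Type O
Probability of Type A: 2/4 = 1/2
Expected count = 1/2 × 276 = 138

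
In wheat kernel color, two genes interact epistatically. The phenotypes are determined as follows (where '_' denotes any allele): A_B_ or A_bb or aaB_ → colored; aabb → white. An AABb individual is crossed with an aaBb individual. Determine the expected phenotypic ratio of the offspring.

Cross: AABb × aaBb — consider each gene separately:
A gene: AA × aa → 4 Aa → 4 A_ (out of 4)
B gene: Bb × Bb → 1 BB, 2 Bb, 1 bb → 3 B_ : 1 bb (out of 4)
Genotype classes (out of 4 × 4 = 16): A_B_ = 4×3 = 12; A_bb = 4×1 = 4
Apply the phenotype rules: A_B_ (12) + A_bb (4) → colored
Phenotype counts (out of 16): 16 colored
Ratio: all colored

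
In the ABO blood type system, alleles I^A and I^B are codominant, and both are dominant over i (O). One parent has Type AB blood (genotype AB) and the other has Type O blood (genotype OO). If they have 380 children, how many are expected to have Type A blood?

Cross: AB × OO
Possible offspring genotypes: 2 AO, 2 BO
Blood type counts: 2 Type A, 2 Type B
Probability of Type A: 2/4 = 1/2
Expected count = 1/2 × 380 = 190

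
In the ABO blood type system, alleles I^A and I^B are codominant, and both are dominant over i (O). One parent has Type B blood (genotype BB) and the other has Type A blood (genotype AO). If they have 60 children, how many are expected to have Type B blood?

Cross: BB × AO
Possible offspring genotypes: 2 AB, 2 BO
Blood type counts: 2 Type AB, 2 Type B
Probability of Type B: 2/4 = 1/2
Expected count = 1/2 × 60 = 30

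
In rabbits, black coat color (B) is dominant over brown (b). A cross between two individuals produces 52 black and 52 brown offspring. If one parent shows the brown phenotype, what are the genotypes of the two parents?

Observed offspring: 52 black, 52 brown
The observed ratio simplifies to 1:1. One parent shows brown, so its genotype must be bb. A 1:1 offspring split requires the other parent to be heterozygous (Bb).
Parent genotypes: bb × Bb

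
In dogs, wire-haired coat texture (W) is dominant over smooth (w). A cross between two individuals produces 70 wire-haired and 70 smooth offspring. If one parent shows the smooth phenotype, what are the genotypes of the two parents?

Observed offspring: 70 wire-haired, 70 smooth
The observed ratio simplifies to 1:1. One parent shows smooth, so its genotype must be ww. A 1:1 offspring split requires the other parent to be heterozygous (Ww).
Parent genotypes: ww × Ww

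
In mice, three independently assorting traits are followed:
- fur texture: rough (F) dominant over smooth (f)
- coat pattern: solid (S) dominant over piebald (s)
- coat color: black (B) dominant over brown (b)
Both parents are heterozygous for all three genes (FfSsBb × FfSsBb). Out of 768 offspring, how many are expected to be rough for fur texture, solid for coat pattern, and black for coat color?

Trihybrid cross: FfSsBb × FfSsBb
Each trait segregates independently with a 3:1 phenotypic ratio, so each gene contributes 3/4 (dominant) or 1/4 (recessive).
Target: rough (fur texture), solid (coat pattern), black (coat color)
Probability = product of independent per-trait probabilities
= 3/4 × 3/4 × 3/4 = 27/64
Expected count = 27/64 × 768 = 324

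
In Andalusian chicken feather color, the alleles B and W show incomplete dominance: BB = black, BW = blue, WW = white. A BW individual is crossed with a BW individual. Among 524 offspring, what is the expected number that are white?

Punnett square for BW × BW:
Offspring genotypes: 1 BB, 2 BW, 1 WW
Phenotype counts: 1 black, 2 blue, 1 white
white: 1 out of 4 → fraction 1/4
Expected count = 1/4 × 524 = 131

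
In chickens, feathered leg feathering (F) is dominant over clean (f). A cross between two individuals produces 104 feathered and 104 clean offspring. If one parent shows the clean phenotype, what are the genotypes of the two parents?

Observed offspring: 104 feathered, 104 clean
The observed ratio simplifies to 1:1. One parent shows clean, so its genotype must be ff. A 1:1 offspring split requires the other parent to be heterozygous (Ff).
Parent genotypes: ff × Ff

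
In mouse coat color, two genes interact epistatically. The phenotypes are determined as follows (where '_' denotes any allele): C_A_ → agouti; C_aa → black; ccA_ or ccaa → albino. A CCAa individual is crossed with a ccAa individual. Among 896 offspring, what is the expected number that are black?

Cross: CCAa × ccAa — consider each gene separately:
C gene: CC × cc → 4 Cc → 4 C_ (out of 4)
A gene: Aa × Aa → 1 AA, 2 Aa, 1 aa → 3 A_ : 1 aa (out of 4)
Genotype classes (out of 4 × 4 = 16): C_A_ = 4×3 = 12; C_aa = 4×1 = 4
Apply the phenotype rules: C_A_ (12) → agouti; C_aa (4) → black
Phenotype counts (out of 16): 12 agouti, 4 black
black: 4 out of 16 → fraction 1/4
Expected count = 1/4 × 896 = 224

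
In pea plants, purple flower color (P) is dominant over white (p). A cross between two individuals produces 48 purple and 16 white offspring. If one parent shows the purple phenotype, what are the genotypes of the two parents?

Observed offspring: 48 purple, 16 white
The observed ratio simplifies to 3:1. White (pp) offspring appear, so each parent must contribute one p allele. The parent stated to show purple carries P, so it is Pp. The other parent is then either Pp or pp: Pp × pp would give a 1:1 split, whereas Pp × Pp gives 3:1 — matching the data. So both parents are heterozygous (Pp × Pp).
Parent genotypes: Pp × Pp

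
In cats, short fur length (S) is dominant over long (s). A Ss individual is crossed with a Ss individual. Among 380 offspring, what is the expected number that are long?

Punnett square for Ss × Ss:
Offspring genotypes: 1 SS, 2 Ss, 1 ss
short: 3, long: 1
long: 1 out of 4 → fraction 1/4
Expected count = 1/4 × 380 = 95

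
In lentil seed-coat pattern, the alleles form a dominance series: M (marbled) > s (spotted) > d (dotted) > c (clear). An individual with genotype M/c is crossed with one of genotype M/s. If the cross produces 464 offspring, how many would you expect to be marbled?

Cross: M/c × M/s
Allele dominance: M > s > d > c
Offspring genotypes: 1 M/M, 1 M/s, 1 M/c, 1 s/c
Phenotype counts: 3 marbled, 1 spotted
marbled: 3 out of 4 → fraction 3/4
Expected count = 3/4 × 464 = 348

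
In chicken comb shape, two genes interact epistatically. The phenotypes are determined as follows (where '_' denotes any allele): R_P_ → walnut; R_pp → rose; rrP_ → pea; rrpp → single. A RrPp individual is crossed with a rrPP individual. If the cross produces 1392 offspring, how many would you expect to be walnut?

Cross: RrPp × rrPP — consider each gene separately:
R gene: Rr × rr → 2 Rr, 2 rr → 2 R_ : 2 rr (out of 4)
P gene: Pp × PP → 2 PP, 2 Pp → 4 P_ (out of 4)
Genotype classes (out of 4 × 4 = 16): R_P_ = 2×4 = 8; rrP_ = 2×4 = 8
Apply the phenotype rules: R_P_ (8) → walnut; rrP_ (8) → pea
Phenotype counts (out of 16): 8 walnut, 8 pea
walnut: 8 out of 16 → fraction 1/2
Expected count = 1/2 × 1392 = 696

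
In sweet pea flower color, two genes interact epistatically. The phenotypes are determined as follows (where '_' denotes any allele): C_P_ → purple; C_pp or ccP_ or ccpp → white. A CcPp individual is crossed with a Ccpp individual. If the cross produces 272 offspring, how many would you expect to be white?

Cross: CcPp × Ccpp — consider each gene separately:
C gene: Cc × Cc → 1 CC, 2 Cc, 1 cc → 3 C_ : 1 cc (out of 4)
P gene: Pp × pp → 2 Pp, 2 pp → 2 P_ : 2 pp (out of 4)
Genotype classes (out of 4 × 4 = 16): C_P_ = 3×2 = 6; C_pp = 3×2 = 6; ccP_ = 1×2 = 2; ccpp = 1×2 = 2
Apply the phenotype rules: C_P_ (6) → purple; C_pp (6) + ccP_ (2) + ccpp (2) → white
Phenotype counts (out of 16): 6 purple, 10 white
white: 10 out of 16 → fraction 5/8
Expected count = 5/8 × 272 = 170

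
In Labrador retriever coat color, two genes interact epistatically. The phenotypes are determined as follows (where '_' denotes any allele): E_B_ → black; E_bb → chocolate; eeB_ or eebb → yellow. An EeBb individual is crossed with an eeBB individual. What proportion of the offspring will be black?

Cross: EeBb × eeBB — consider each gene separately:
E gene: Ee × ee → 2 Ee, 2 ee → 2 E_ : 2 ee (out of 4)
B gene: Bb × BB → 2 BB, 2 Bb → 4 B_ (out of 4)
Genotype classes (out of 4 × 4 = 16): E_B_ = 2×4 = 8; eeB_ = 2×4 = 8
Apply the phenotype rules: E_B_ (8) → black; eeB_ (8) → yellow
Phenotype counts (out of 16): 8 black, 8 yellow
black: 8 out of 16
Probability: 8/16 = 1/2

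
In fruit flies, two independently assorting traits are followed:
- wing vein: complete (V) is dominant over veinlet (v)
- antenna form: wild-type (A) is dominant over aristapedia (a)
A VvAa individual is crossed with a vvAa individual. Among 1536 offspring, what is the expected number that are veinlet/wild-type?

Dihybrid cross VvAa × vvAa — consider each gene separately:
wing vein: Vv × vv → 2 Vv, 2 vv → 2 V_ : 2 vv (out of 4)
antenna form: Aa × Aa → 1 AA, 2 Aa, 1 aa → 3 A_ : 1 aa (out of 4)
Combine (counts out of 4 × 4 = 16): complete/wild-type (V_A_) = 2×3 = 6; complete/aristapedia (V_aa) = 2×1 = 2; veinlet/wild-type (vvA_) = 2×3 = 6; veinlet/aristapedia (vvaa) = 2×1 = 2
Phenotype counts (out of 16): 6 complete/wild-type, 2 complete/aristapedia, 6 veinlet/wild-type, 2 veinlet/aristapedia
veinlet/wild-type: 6 out of 16 → fraction 3/8
Expected count = 3/8 × 1536 = 576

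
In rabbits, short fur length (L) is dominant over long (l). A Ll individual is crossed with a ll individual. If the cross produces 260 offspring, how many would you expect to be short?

Punnett square for Ll × ll:
Offspring genotypes: 2 Ll, 2 ll
short: 2, long: 2
short: 2 out of 4 → fraction 1/2
Expected count = 1/2 × 260 = 130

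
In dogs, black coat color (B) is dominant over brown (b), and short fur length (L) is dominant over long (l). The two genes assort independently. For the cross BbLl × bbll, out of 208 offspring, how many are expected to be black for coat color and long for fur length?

Dihybrid cross BbLl × bbll — consider each gene separately:
coat color: Bb × bb → 2 Bb, 2 bb → 2 B_ : 2 bb (out of 4)
fur length: Ll × ll → 2 Ll, 2 ll → 2 L_ : 2 ll (out of 4)
Looking for: black (B_) and long (ll)
P(black) = 2/4, P(long) = 2/4
P(both) = 2/4 × 2/4 = 4/16 = 1/4
Expected count = 1/4 × 208 = 52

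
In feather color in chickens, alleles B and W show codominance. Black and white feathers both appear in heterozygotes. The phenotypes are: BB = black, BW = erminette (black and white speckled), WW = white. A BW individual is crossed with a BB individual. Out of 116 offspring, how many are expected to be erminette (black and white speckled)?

Punnett square for BW × BB:
Offspring genotypes: 2 BB, 2 BW
Phenotype counts: 2 black, 2 erminette (black and white speckled)
erminette (black and white speckled): 2 out of 4 → fraction 1/2
Expected count = 1/2 × 116 = 58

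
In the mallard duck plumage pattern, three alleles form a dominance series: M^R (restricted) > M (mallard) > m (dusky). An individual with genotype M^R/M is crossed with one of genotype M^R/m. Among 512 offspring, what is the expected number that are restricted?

Cross: M^R/M × M^R/m
Allele dominance: M^R > M > m
Offspring genotypes: 1 M^R/M^R, 1 M^R/m, 1 M^R/M, 1 M/m
Phenotype counts: 3 restricted, 1 mallard
restricted: 3 out of 4 → fraction 3/4
Expected count = 3/4 × 512 = 384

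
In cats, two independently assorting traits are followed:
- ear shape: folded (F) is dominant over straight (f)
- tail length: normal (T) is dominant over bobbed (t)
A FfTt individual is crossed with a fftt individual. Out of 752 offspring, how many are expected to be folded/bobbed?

Dihybrid cross FfTt × fftt — consider each gene separately:
ear shape: Ff × ff → 2 Ff, 2 ff → 2 F_ : 2 ff (out of 4)
tail length: Tt × tt → 2 Tt, 2 tt → 2 T_ : 2 tt (out of 4)
Combine (counts out of 4 × 4 = 16): folded/normal (F_T_) = 2×2 = 4; folded/bobbed (F_tt) = 2×2 = 4; straight/normal (ffT_) = 2×2 = 4; straight/bobbed (fftt) = 2×2 = 4
Phenotype counts (out of 16): 4 folded/normal, 4 folded/bobbed, 4 straight/normal, 4 straight/bobbed
folded/bobbed: 4 out of 16 → fraction 1/4
Expected count = 1/4 × 752 = 188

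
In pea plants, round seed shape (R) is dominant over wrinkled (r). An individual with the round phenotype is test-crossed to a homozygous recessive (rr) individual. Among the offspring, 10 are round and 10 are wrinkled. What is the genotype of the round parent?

Test cross: ? × rr
Offspring: 10 round, 10 wrinkled — approximately 1:1.
A 1:1 ratio in a test cross indicates the unknown parent is heterozygous (Rr).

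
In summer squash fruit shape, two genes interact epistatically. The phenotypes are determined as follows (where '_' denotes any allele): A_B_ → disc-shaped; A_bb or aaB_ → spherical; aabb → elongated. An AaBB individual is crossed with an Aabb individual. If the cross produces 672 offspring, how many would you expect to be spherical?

Cross: AaBB × Aabb — consider each gene separately:
A gene: Aa × Aa → 1 AA, 2 Aa, 1 aa → 3 A_ : 1 aa (out of 4)
B gene: BB × bb → 4 Bb → 4 B_ (out of 4)
Genotype classes (out of 4 × 4 = 16): A_B_ = 3×4 = 12; aaB_ = 1×4 = 4
Apply the phenotype rules: A_B_ (12) → disc-shaped; aaB_ (4) → spherical
Phenotype counts (out of 16): 12 disc-shaped, 4 spherical
spherical: 4 out of 16 → fraction 1/4
Expected count = 1/4 × 672 = 168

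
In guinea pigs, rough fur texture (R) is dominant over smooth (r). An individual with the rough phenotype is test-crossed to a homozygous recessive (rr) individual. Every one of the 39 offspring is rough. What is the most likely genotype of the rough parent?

Test cross: ? × rr
All offspring are rough.
If the unknown parent were heterozygous (Rr), about half of 39 offspring would be smooth; none are. The unknown parent is most likely homozygous dominant (RR).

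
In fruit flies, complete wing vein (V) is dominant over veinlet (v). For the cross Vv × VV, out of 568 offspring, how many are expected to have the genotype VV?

Punnett square for Vv × VV:
Offspring genotypes: 2 VV, 2 Vv
Total offspring: 4
Count with target: 2
Probability: 2/4 = 1/2
Expected count = 1/2 × 568 = 284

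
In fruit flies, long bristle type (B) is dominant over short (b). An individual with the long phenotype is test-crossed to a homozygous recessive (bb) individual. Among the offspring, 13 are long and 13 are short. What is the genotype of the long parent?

Test cross: ? × bb
Offspring: 13 long, 13 short — approximately 1:1.
A 1:1 ratio in a test cross indicates the unknown parent is heterozygous (Bb).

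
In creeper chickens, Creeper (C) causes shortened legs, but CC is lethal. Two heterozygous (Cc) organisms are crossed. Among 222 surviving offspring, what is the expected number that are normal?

Cross: Cc × Cc
Punnett square offspring (before lethality): 1 CC, 2 Cc, 1 cc
The CC genotype is lethal (embryos die); surviving offspring: 2 Cc, 1 cc
normal: 1 out of 3 → fraction 1/3
Expected count = 1/3 × 222 = 74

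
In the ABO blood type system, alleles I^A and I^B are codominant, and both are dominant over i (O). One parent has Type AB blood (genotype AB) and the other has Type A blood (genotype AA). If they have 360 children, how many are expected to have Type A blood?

Cross: AB × AA
Possible offspring genotypes: 2 AA, 2 AB
Blood type counts: 2 Type A, 2 Type AB
Probability of Type A: 2/4 = 1/2
Expected count = 1/2 × 360 = 180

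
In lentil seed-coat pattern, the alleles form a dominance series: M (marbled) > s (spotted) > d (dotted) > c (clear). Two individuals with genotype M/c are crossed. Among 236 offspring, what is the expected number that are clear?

Cross: M/c × M/c
Allele dominance: M > s > d > c
Offspring genotypes: 1 M/M, 2 M/c, 1 c/c
Phenotype counts: 3 marbled, 1 clear
clear: 1 out of 4 → fraction 1/4
Expected count = 1/4 × 236 = 59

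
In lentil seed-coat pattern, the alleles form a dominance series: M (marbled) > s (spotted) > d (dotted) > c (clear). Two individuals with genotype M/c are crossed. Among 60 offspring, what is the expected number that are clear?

Cross: M/c × M/c
Allele dominance: M > s > d > c
Offspring genotypes: 1 M/M, 2 M/c, 1 c/c
Phenotype counts: 3 marbled, 1 clear
clear: 1 out of 4 → fraction 1/4
Expected count = 1/4 × 60 = 15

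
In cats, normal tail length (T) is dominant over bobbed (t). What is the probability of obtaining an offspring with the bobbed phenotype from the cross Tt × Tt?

Punnett square for Tt × Tt:
Offspring genotypes: 1 TT, 2 Tt, 1 tt
Total offspring: 4
Count with target: 1
Probability: 1/4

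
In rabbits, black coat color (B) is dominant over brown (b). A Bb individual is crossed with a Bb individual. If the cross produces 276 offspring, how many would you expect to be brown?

Punnett square for Bb × Bb:
Offspring genotypes: 1 BB, 2 Bb, 1 bb
black: 3, brown: 1
brown: 1 out of 4 → fraction 1/4
Expected count = 1/4 × 276 = 69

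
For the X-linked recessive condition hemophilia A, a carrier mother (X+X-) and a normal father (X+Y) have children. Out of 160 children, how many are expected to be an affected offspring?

Cross: X+X- × X+Y
Offspring: 1 X+X+, 1 X+Y, 1 X+X-, 1 X-Y
Probability of an affected offspring: 1/4
Expected count = 1/4 × 160 = 40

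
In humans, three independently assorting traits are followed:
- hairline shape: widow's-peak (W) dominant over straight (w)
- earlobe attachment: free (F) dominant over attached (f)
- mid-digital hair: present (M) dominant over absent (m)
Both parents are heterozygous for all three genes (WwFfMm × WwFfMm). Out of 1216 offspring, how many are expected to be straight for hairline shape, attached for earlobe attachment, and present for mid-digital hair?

Trihybrid cross: WwFfMm × WwFfMm
Each trait segregates independently with a 3:1 phenotypic ratio, so each gene contributes 3/4 (dominant) or 1/4 (recessive).
Target: straight (hairline shape), attached (earlobe attachment), present (mid-digital hair)
Probability = product of independent per-trait probabilities
= 1/4 × 1/4 × 3/4 = 3/64
Expected count = 3/64 × 1216 = 57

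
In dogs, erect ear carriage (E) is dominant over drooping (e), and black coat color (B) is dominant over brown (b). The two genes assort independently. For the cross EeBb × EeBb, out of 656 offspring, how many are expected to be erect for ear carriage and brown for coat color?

Dihybrid cross EeBb × EeBb — consider each gene separately:
ear carriage: Ee × Ee → 1 EE, 2 Ee, 1 ee → 3 E_ : 1 ee (out of 4)
coat color: Bb × Bb → 1 BB, 2 Bb, 1 bb → 3 B_ : 1 bb (out of 4)
Looking for: erect (E_) and brown (bb)
P(erect) = 3/4, P(brown) = 1/4
P(both) = 3/4 × 1/4 = 3/16
Expected count = 3/16 × 656 = 123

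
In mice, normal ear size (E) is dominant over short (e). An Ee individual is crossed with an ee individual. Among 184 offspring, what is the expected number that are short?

Punnett square for Ee × ee:
Offspring genotypes: 2 Ee, 2 ee
normal: 2, short: 2
short: 2 out of 4 → fraction 1/2
Expected count = 1/2 × 184 = 92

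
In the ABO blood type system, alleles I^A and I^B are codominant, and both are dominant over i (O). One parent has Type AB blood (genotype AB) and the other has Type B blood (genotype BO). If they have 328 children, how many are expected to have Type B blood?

Cross: AB × BO
Possible offspring genotypes: 1 AB, 1 AO, 1 BB, 1 BO
Blood type counts: 1 Type AB, 1 Type A, 2 Type B
Probability of Type B: 2/4 = 1/2
Expected count = 1/2 × 328 = 164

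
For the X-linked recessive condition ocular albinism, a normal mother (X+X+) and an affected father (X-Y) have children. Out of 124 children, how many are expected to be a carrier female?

Cross: X+X+ × X-Y
Offspring: 2 X+X-, 2 X+Y
Probability of a carrier female: 2/4 = 1/2
Expected count = 1/2 × 124 = 62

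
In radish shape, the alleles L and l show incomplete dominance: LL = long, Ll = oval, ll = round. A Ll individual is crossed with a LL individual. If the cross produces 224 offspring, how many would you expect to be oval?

Punnett square for Ll × LL:
Offspring genotypes: 2 LL, 2 Ll
Phenotype counts: 2 long, 2 oval
oval: 2 out of 4 → fraction 1/2
Expected count = 1/2 × 224 = 112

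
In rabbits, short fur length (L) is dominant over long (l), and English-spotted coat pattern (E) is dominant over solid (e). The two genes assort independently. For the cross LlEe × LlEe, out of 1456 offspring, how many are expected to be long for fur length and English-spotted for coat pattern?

Dihybrid cross LlEe × LlEe — consider each gene separately:
fur length: Ll × Ll → 1 LL, 2 Ll, 1 ll → 3 L_ : 1 ll (out of 4)
coat pattern: Ee × Ee → 1 EE, 2 Ee, 1 ee → 3 E_ : 1 ee (out of 4)
Looking for: long (ll) and English-spotted (E_)
P(long) = 1/4, P(English-spotted) = 3/4
P(both) = 1/4 × 3/4 = 3/16
Expected count = 3/16 × 1456 = 273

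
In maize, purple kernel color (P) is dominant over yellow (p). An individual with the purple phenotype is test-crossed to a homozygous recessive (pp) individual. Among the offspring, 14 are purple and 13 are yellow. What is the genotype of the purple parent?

Test cross: ? × pp
Offspring: 14 purple, 13 yellow — approximately 1:1.
A 1:1 ratio in a test cross indicates the unknown parent is heterozygous (Pp).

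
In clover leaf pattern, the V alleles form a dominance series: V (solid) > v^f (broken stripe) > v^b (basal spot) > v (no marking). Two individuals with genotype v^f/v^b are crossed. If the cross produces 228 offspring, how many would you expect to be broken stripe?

Cross: v^f/v^b × v^f/v^b
Allele dominance: V > v^f > v^b > v
Offspring genotypes: 1 v^f/v^f, 2 v^f/v^b, 1 v^b/v^b
Phenotype counts: 3 broken stripe, 1 basal spot
broken stripe: 3 out of 4 → fraction 3/4
Expected count = 3/4 × 228 = 171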